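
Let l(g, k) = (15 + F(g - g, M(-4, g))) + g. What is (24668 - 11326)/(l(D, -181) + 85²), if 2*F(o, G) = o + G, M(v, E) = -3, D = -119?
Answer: 26684/14239 ≈ 1.8740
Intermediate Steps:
F(o, G) = G/2 + o/2 (F(o, G) = (o + G)/2 = (G + o)/2 = G/2 + o/2)
l(g, k) = 27/2 + g (l(g, k) = (15 + ((½)*(-3) + (g - g)/2)) + g = (15 + (-3/2 + (½)*0)) + g = (15 + (-3/2 + 0)) + g = (15 - 3/2) + g = 27/2 + g)
(24668 - 11326)/(l(D, -181) + 85²) = (24668 - 11326)/((27/2 - 119) + 85²) = 13342/(-211/2 + 7225) = 13342/(14239/2) = 13342*(2/14239) = 26684/14239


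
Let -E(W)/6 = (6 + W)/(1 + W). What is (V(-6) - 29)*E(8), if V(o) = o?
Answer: 980/3 ≈ 326.67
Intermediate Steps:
E(W) = -6*(6 + W)/(1 + W)
(V(-6) - 29)*E(8) = (-6 - 29)*(6*(-6 - 1*8)/(1 + 8)) = -210*(-6 - 8)/9 = -210*(-14)/9 = -35*(-28/3) = 980/3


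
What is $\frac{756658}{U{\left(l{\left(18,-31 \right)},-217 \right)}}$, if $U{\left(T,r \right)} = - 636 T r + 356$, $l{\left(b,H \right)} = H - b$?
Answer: $- \frac{378329}{3381116} \approx -0.11189$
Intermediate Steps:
$U{\left(T,r \right)} = 356 - 636 T r$ ($U{\left(T,r \right)} = - 636 T r + 356 = 356 - 636 T r$)
$\frac{756658}{U{\left(l{\left(18,-31 \right)},-217 \right)}} = \frac{756658}{356 - 636 \left(-31 - 18\right) \left(-217\right)} = \frac{756658}{356 - \left(-31164\right) \left(-217\right)} = \frac{756658}{356 - 6762588} = \frac{756658}{-6762232} = 756658 \left(- \frac{1}{6762232}\right) = - \frac{378329}{3381116}$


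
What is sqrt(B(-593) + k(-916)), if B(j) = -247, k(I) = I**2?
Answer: 3*sqrt(93201) ≈ 915.87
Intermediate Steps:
sqrt(B(-593) + k(-916)) = sqrt(-247 + (-916)**2) = sqrt(-247 + 839056) = sqrt(838809) = 3*sqrt(93201)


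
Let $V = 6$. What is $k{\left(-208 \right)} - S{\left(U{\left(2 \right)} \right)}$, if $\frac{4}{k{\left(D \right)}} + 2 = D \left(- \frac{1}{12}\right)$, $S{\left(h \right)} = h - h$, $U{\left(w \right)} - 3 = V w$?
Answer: $\frac{6}{23} \approx 0.26087$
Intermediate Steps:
$U{\left(w \right)} = 3 + 6 w$
$S{\left(h \right)} = 0$
$k{\left(D \right)} = \frac{4}{-2 - \frac{D}{12}}$ ($k{\left(D \right)} = \frac{4}{-2 + D \left(- \frac{1}{12}\right)} = \frac{4}{-2 - \frac{D}{12}}$)
$k{\left(-208 \right)} - S{\left(U{\left(2 \right)} \right)} = - \frac{48}{24 - 208} - 0 = - \frac{48}{-184} + 0 = \left(-48\right) \left(- \frac{1}{184}\right) + 0 = \frac{6}{23} + 0 = \frac{6}{23}$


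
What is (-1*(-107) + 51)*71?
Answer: 11218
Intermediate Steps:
(-1*(-107) + 51)*71 = (107 + 51)*71 = 158*71 = 11218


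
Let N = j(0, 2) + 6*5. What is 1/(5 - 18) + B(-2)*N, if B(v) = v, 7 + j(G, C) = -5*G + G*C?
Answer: -599/13 ≈ -46.077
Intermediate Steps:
j(G, C) = -7 - 5*G + C*G (j(G, C) = -7 + (-5*G + G*C) = -7 + (-5*G + C*G) = -7 - 5*G + C*G)
N = 23 (N = (-7 - 5*0 + 2*0) + 6*5 = (-7 + 0 + 0) + 30 = -7 + 30 = 23)
1/(5 - 18) + B(-2)*N = 1/(5 - 18) - 2*23 = 1/(-13) - 46 = -1/13 - 46 = -599/13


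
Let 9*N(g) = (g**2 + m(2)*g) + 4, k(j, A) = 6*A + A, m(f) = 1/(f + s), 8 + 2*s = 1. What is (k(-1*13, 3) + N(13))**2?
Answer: 1123600/729 ≈ 1541.3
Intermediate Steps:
s = -7/2 (s = -4 + (1/2)*1 = -4 + 1/2 = -7/2 ≈ -3.5000)
m(f) = 1/(-7/2 + f) (m(f) = 1/(f - 7/2) = 1/(-7/2 + f))
k(j, A) = 7*A
N(g) = 4/9 - 2*g/27 + g**2/9 (N(g) = ((g**2 + (2/(-7 + 2*2))*g) + 4)/9 = ((g**2 + (2/(-7 + 4))*g) + 4)/9 = ((g**2 + (2/(-3))*g) + 4)/9 = ((g**2 + (2*(-1/3))*g) + 4)/9 = ((g**2 - 2*g/3) + 4)/9 = (4 + g**2 - 2*g/3)/9 = 4/9 - 2*g/27 + g**2/9)
(k(-1*13, 3) + N(13))**2 = (7*3 + (4/9 - 2/27*13 + (1/9)*13**2))**2 = (21 + (4/9 - 26/27 + (1/9)*169))**2 = (21 + (4/9 - 26/27 + 169/9))**2 = (21 + 493/27)**2 = (1060/27)**2 = 1123600/729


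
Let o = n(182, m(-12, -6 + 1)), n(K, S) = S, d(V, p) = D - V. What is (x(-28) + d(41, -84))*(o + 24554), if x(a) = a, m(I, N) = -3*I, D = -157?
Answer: -5557340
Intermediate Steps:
d(V, p) = -157 - V
o = 36 (o = -3*(-12) = 36)
(x(-28) + d(41, -84))*(o + 24554) = (-28 + (-157 - 1*41))*(36 + 24554) = (-28 + (-157 - 41))*24590 = (-28 - 198)*24590 = -226*24590 = -5557340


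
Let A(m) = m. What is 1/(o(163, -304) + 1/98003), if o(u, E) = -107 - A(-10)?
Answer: -98003/9506290 ≈ -0.010309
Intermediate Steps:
o(u, E) = -97 (o(u, E) = -107 - 1*(-10) = -107 + 10 = -97)
1/(o(163, -304) + 1/98003) = 1/(-97 + 1/98003) = 1/(-9506290/98003) = -98003/9506290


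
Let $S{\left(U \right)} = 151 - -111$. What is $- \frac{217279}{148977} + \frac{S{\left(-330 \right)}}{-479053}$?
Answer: $- \frac{104127188761}{71367878781} \approx -1.459$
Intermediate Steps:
$S{\left(U \right)} = 262$ ($S{\left(U \right)} = 151 + 111 = 262$)
$- \frac{217279}{148977} + \frac{S{\left(-330 \right)}}{-479053} = - \frac{217279}{148977} + \frac{262}{-479053} = \left(-217279\right) \frac{1}{148977} + 262 \left(- \frac{1}{479053}\right) = - \frac{217279}{148977} - \frac{262}{479053} = - \frac{104127188761}{71367878781}$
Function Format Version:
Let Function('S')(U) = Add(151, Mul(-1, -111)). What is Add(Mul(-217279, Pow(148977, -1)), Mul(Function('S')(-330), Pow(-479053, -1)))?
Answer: Rational(-104127188761, 71367878781) ≈ -1.4590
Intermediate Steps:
Function('S')(U) = 262 (Function('S')(U) = Add(151, 111) = 262)
Add(Mul(-217279, Pow(148977, -1)), Mul(Function('S')(-330), Pow(-479053, -1))) = Add(Mul(-217279, Pow(148977, -1)), Mul(262, Pow(-479053, -1))) = Add(Mul(-217279, Rational(1, 148977)), Mul(262, Rational(-1, 479053))) = Add(Rational(-217279, 148977), Rational(-262, 479053)) = Rational(-104127188761, 71367878781)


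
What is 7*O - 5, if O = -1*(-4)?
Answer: 23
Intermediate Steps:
O = 4
7*O - 5 = 7*4 - 5 = 28 - 5 = 23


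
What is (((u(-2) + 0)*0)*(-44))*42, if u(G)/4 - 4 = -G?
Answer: 0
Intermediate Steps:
u(G) = 16 - 4*G (u(G) = 16 + 4*(-G) = 16 - 4*G)
(((u(-2) + 0)*0)*(-44))*42 = ((((16 - 4*(-2)) + 0)*0)*(-44))*42 = ((((16 + 8) + 0)*0)*(-44))*42 = (((24 + 0)*0)*(-44))*42 = ((24*0)*(-44))*42 = (0*(-44))*42 = 0*42 = 0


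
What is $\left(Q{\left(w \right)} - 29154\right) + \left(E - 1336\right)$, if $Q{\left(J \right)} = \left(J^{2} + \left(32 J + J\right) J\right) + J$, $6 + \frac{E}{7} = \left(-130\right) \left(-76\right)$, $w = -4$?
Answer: $39168$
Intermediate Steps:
$E = 69118$ ($E = -42 + 7 \left(\left(-130\right) \left(-76\right)\right) = -42 + 7 \cdot 9880 = -42 + 69160 = 69118$)
$Q{\left(J \right)} = J + 34 J^{2}$ ($Q{\left(J \right)} = \left(J^{2} + 33 J J\right) + J = \left(J^{2} + 33 J^{2}\right) + J = 34 J^{2} + J = J + 34 J^{2}$)
$\left(Q{\left(w \right)} - 29154\right) + \left(E - 1336\right) = \left(- 4 \left(1 + 34 \left(-4\right)\right) - 29154\right) + \left(69118 - 1336\right) = \left(- 4 \left(1 - 136\right) - 29154\right) + 67782 = \left(\left(-4\right) \left(-135\right) - 29154\right) + 67782 = \left(540 - 29154\right) + 67782 = -28614 + 67782 = 39168$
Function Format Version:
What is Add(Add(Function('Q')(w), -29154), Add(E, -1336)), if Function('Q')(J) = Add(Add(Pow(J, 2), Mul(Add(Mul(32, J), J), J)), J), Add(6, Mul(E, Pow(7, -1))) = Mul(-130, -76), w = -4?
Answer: 39168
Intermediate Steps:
E = 69118 (E = Add(-42, Mul(7, Mul(-130, -76))) = Add(-42, Mul(7, 9880)) = Add(-42, 69160) = 69118)
Function('Q')(J) = Add(J, Mul(34, Pow(J, 2))) (Function('Q')(J) = Add(Add(Pow(J, 2), Mul(Mul(33, J), J)), J) = Add(Add(Pow(J, 2), Mul(33, Pow(J, 2))), J) = Add(Mul(34, Pow(J, 2)), J) = Add(J, Mul(34, Pow(J, 2))))
Add(Add(Function('Q')(w), -29154), Add(E, -1336)) = Add(Add(Mul(-4, Add(1, Mul(34, -4))), -29154), Add(69118, -1336)) = Add(Add(Mul(-4, Add(1, -136)), -29154), 67782) = Add(Add(Mul(-4, -135), -29154), 67782) = Add(Add(540, -29154), 67782) = Add(-28614, 67782) = 39168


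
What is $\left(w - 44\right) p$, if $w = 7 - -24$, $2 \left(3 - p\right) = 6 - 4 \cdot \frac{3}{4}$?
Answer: $- \frac{39}{2} \approx -19.5$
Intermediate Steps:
$p = \frac{3}{2}$ ($p = 3 - \frac{6 - 4 \cdot \frac{3}{4}}{2} = 3 - \frac{6 - 4 \cdot 3 \cdot \frac{1}{4}}{2} = 3 - \frac{6 - 3}{2} = 3 - \frac{3}{2} = \frac{3}{2} \approx 1.5$)
$w = 31$ ($w = 7 + 24 = 31$)
$\left(w - 44\right) p = \left(31 - 44\right) \frac{3}{2} = \left(-13\right) \frac{3}{2} = - \frac{39}{2}$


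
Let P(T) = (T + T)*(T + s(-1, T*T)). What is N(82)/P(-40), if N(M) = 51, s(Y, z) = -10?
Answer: 51/4000 ≈ 0.012750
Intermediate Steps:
P(T) = 2*T*(-10 + T) (P(T) = (T + T)*(T - 10) = (2*T)*(-10 + T) = 2*T*(-10 + T))
N(82)/P(-40) = 51/((2*(-40)*(-10 - 40))) = 51/((2*(-40)*(-50))) = 51/4000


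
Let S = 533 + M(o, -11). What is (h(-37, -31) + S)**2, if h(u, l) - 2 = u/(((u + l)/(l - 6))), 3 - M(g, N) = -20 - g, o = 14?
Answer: 1408275729/4624 ≈ 3.0456e+5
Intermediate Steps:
M(g, N) = 23 + g (M(g, N) = 3 - (-20 - g) = 3 + (20 + g) = 23 + g)
h(u, l) = 2 + u*(-6 + l)/(l + u) (h(u, l) = 2 + u/(((u + l)/(l - 6))) = 2 + u/(((l + u)/(-6 + l))) = 2 + u*((-6 + l)/(l + u)) = 2 + u*(-6 + l)/(l + u))
S = 570 (S = 533 + (23 + 14) = 533 + 37 = 570)
(h(-37, -31) + S)**2 = ((-4*(-37) + 2*(-31) - 31*(-37))/(-31 - 37) + 570)**2 = ((148 - 62 + 1147)/(-68) + 570)**2 = (-1/68*1233 + 570)**2 = (-1233/68 + 570)**2 = (37527/68)**2 = 1408275729/4624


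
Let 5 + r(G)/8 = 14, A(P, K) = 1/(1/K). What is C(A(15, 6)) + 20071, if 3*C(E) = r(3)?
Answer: 20095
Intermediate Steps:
A(P, K) = K
r(G) = 72 (r(G) = -40 + 8*14 = -40 + 112 = 72)
C(E) = 24 (C(E) = (1/3)*72 = 24)
C(A(15, 6)) + 20071 = 24 + 20071 = 20095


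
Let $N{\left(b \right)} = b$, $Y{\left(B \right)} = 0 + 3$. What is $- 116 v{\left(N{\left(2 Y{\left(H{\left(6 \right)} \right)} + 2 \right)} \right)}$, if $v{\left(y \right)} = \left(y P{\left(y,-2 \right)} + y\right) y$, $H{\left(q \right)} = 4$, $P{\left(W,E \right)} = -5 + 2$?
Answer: $14848$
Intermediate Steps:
$P{\left(W,E \right)} = -3$
$Y{\left(B \right)} = 3$
$v{\left(y \right)} = - 2 y^{2}$ ($v{\left(y \right)} = \left(y \left(-3\right) + y\right) y = \left(- 3 y + y\right) y = - 2 y y = - 2 y^{2}$)
$- 116 v{\left(N{\left(2 Y{\left(H{\left(6 \right)} \right)} + 2 \right)} \right)} = - 116 \left(- 2 \left(2 \cdot 3 + 2\right)^{2}\right) = - 116 \left(- 2 \left(6 + 2\right)^{2}\right) = - 116 \left(- 2 \cdot 8^{2}\right) = - 116 \left(\left(-2\right) 64\right) = \left(-116\right) \left(-128\right) = 14848$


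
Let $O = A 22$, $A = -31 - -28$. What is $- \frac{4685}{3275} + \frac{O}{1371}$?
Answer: $- \frac{442619}{299335} \approx -1.4787$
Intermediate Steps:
$A = -3$ ($A = -31 + 28 = -3$)
$O = -66$ ($O = \left(-3\right) 22 = -66$)
$- \frac{4685}{3275} + \frac{O}{1371} = - \frac{4685}{3275} - \frac{66}{1371} = \left(-4685\right) \frac{1}{3275} - \frac{22}{457} = - \frac{937}{655} - \frac{22}{457} = - \frac{442619}{299335}$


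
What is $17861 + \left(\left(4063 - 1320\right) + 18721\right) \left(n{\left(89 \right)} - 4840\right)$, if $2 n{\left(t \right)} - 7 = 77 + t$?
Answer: $-102011263$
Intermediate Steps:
$n{\left(t \right)} = 42 + \frac{t}{2}$ ($n{\left(t \right)} = \frac{7}{2} + \frac{77 + t}{2} = \frac{7}{2} + \left(\frac{77}{2} + \frac{t}{2}\right) = 42 + \frac{t}{2}$)
$17861 + \left(\left(4063 - 1320\right) + 18721\right) \left(n{\left(89 \right)} - 4840\right) = 17861 + \left(\left(4063 - 1320\right) + 18721\right) \left(\left(42 + \frac{1}{2} \cdot 89\right) - 4840\right) = 17861 + \left(\left(4063 - 1320\right) + 18721\right) \left(\left(42 + \frac{89}{2}\right) - 4840\right) = 17861 + \left(2743 + 18721\right) \left(\frac{173}{2} - 4840\right) = 17861 + 21464 \left(- \frac{9507}{2}\right) = 17861 - 102029124 = -102011263$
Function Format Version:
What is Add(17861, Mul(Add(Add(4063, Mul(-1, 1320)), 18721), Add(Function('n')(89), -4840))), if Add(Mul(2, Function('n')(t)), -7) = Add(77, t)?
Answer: -102011263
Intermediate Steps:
Function('n')(t) = Add(42, Mul(Rational(1, 2), t)) (Function('n')(t) = Add(Rational(7, 2), Mul(Rational(1, 2), Add(77, t))) = Add(Rational(7, 2), Add(Rational(77, 2), Mul(Rational(1, 2), t))) = Add(42, Mul(Rational(1, 2), t)))
Add(17861, Mul(Add(Add(4063, Mul(-1, 1320)), 18721), Add(Function('n')(89), -4840))) = Add(17861, Mul(Add(Add(4063, Mul(-1, 1320)), 18721), Add(Add(42, Mul(Rational(1, 2), 89)), -4840))) = Add(17861, Mul(Add(Add(4063, -1320), 18721), Add(Add(42, Rational(89, 2)), -4840))) = Add(17861, Mul(Add(2743, 18721), Add(Rational(173, 2), -4840))) = Add(17861, Mul(21464, Rational(-9507, 2))) = Add(17861, -102029124) = -102011263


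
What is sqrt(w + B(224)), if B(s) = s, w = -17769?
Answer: 11*I*sqrt(145) ≈ 132.46*I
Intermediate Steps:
sqrt(w + B(224)) = sqrt(-17769 + 224) = sqrt(-17545) = 11*I*sqrt(145)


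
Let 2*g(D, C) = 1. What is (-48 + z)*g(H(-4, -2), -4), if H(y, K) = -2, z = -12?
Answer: -30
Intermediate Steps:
g(D, C) = ½ (g(D, C) = (½)*1 = ½)
(-48 + z)*g(H(-4, -2), -4) = (-48 - 12)*(½) = -60*½ = -30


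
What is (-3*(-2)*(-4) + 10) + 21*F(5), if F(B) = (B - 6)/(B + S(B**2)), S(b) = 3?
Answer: -133/8 ≈ -16.625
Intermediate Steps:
F(B) = (-6 + B)/(3 + B) (F(B) = (B - 6)/(B + 3) = (-6 + B)/(3 + B))
(-3*(-2)*(-4) + 10) + 21*F(5) = (-3*(-2)*(-4) + 10) + 21*((-6 + 5)/(3 + 5)) = (6*(-4) + 10) + 21*(-1/8) = (-24 + 10) + 21*((1/8)*(-1)) = -14 + 21*(-1/8) = -14 - 21/8 = -133/8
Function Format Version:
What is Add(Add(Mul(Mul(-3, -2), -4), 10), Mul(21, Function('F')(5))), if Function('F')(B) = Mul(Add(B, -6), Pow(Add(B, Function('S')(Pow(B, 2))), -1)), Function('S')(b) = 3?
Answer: Rational(-133, 8) ≈ -16.625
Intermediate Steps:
Function('F')(B) = Mul(Pow(Add(3, B), -1), Add(-6, B)) (Function('F')(B) = Mul(Add(B, -6), Pow(Add(B, 3), -1)) = Mul(Add(-6, B), Pow(Add(3, B), -1)) = Mul(Pow(Add(3, B), -1), Add(-6, B)))
Add(Add(Mul(Mul(-3, -2), -4), 10), Mul(21, Function('F')(5))) = Add(Add(Mul(Mul(-3, -2), -4), 10), Mul(21, Mul(Pow(Add(3, 5), -1), Add(-6, 5)))) = Add(Add(Mul(6, -4), 10), Mul(21, Mul(Pow(8, -1), -1))) = Add(Add(-24, 10), Mul(21, Mul(Rational(1, 8), -1))) = Add(-14, Mul(21, Rational(-1, 8))) = Add(-14, Rational(-21, 8)) = Rational(-133, 8)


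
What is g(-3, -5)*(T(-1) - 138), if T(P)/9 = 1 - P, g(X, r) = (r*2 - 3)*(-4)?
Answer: -6240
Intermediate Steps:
g(X, r) = 12 - 8*r (g(X, r) = (2*r - 3)*(-4) = (-3 + 2*r)*(-4) = 12 - 8*r)
T(P) = 9 - 9*P (T(P) = 9*(1 - P) = 9 - 9*P)
g(-3, -5)*(T(-1) - 138) = (12 - 8*(-5))*((9 - 9*(-1)) - 138) = (12 + 40)*((9 + 9) - 138) = 52*(18 - 138) = 52*(-120) = -6240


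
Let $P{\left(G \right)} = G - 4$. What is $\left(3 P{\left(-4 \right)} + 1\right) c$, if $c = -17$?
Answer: $391$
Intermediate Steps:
$P{\left(G \right)} = -4 + G$ ($P{\left(G \right)} = G - 4 = -4 + G$)
$\left(3 P{\left(-4 \right)} + 1\right) c = \left(3 \left(-4 - 4\right) + 1\right) \left(-17\right) = \left(3 \left(-8\right) + 1\right) \left(-17\right) = \left(-24 + 1\right) \left(-17\right) = \left(-23\right) \left(-17\right) = 391$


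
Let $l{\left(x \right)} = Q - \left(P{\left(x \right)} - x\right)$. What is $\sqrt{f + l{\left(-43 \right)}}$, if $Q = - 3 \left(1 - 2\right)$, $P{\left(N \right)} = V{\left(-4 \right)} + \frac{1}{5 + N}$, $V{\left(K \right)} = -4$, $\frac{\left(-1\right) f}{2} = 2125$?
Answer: $\frac{233 i \sqrt{114}}{38} \approx 65.467 i$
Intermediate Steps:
$f = -4250$ ($f = \left(-2\right) 2125 = -4250$)
$P{\left(N \right)} = -4 + \frac{1}{5 + N}$
$Q = 3$ ($Q = \left(-3\right) \left(-1\right) = 3$)
$l{\left(x \right)} = 3 + x - \frac{-19 - 4 x}{5 + x}$ ($l{\left(x \right)} = 3 - \left(\frac{-19 - 4 x}{5 + x} - x\right) = 3 - \left(- x + \frac{-19 - 4 x}{5 + x}\right) = 3 + \left(x - \frac{-19 - 4 x}{5 + x}\right) = 3 + x - \frac{-19 - 4 x}{5 + x}$)
$\sqrt{f + l{\left(-43 \right)}} = \sqrt{-4250 + \frac{34 + \left(-43\right)^{2} + 12 \left(-43\right)}{5 - 43}} = \sqrt{-4250 + \frac{34 + 1849 - 516}{-38}} = \sqrt{-4250 - \frac{1367}{38}} = \sqrt{- \frac{162867}{38}} = \frac{233 i \sqrt{114}}{38}$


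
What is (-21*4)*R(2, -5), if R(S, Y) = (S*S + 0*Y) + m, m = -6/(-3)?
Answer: -504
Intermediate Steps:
m = 2 (m = -6*(-1/3) = 2)
R(S, Y) = 2 + S**2 (R(S, Y) = (S*S + 0*Y) + 2 = (S**2 + 0) + 2 = S**2 + 2 = 2 + S**2)
(-21*4)*R(2, -5) = (-21*4)*(2 + 2**2) = -84*(2 + 4) = -84*6 = -504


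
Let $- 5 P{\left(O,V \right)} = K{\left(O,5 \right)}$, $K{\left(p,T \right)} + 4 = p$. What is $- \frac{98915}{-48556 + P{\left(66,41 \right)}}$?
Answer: $\frac{494575}{242842} \approx 2.0366$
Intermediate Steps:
$K{\left(p,T \right)} = -4 + p$
$P{\left(O,V \right)} = \frac{4}{5} - \frac{O}{5}$ ($P{\left(O,V \right)} = - \frac{-4 + O}{5} = \frac{4}{5} - \frac{O}{5}$)
$- \frac{98915}{-48556 + P{\left(66,41 \right)}} = - \frac{98915}{-48556 + \left(\frac{4}{5} - \frac{66}{5}\right)} = - \frac{98915}{-48556 - \frac{62}{5}} = - \frac{98915}{- \frac{242842}{5}} = \left(-98915\right) \left(- \frac{5}{242842}\right) = \frac{494575}{242842}$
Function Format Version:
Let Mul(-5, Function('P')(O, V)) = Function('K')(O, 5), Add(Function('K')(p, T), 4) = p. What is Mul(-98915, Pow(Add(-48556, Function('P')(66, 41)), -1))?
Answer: Rational(494575, 242842) ≈ 2.0366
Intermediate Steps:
Function('K')(p, T) = Add(-4, p)
Function('P')(O, V) = Add(Rational(4, 5), Mul(Rational(-1, 5), O)) (Function('P')(O, V) = Mul(Rational(-1, 5), Add(-4, O)) = Add(Rational(4, 5), Mul(Rational(-1, 5), O)))
Mul(-98915, Pow(Add(-48556, Function('P')(66, 41)), -1)) = Mul(-98915, Pow(Add(-48556, Add(Rational(4, 5), Mul(Rational(-1, 5), 66))), -1)) = Mul(-98915, Pow(Add(-48556, Add(Rational(4, 5), Rational(-66, 5))), -1)) = Mul(-98915, Pow(Add(-48556, Rational(-62, 5)), -1)) = Mul(-98915, Pow(Rational(-242842, 5), -1)) = Mul(-98915, Rational(-5, 242842)) = Rational(494575, 242842)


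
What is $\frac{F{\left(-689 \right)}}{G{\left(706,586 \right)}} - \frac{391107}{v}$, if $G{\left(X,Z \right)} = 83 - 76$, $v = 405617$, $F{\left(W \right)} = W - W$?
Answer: $- \frac{391107}{405617} \approx -0.96423$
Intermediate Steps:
$F{\left(W \right)} = 0$
$G{\left(X,Z \right)} = 7$
$\frac{F{\left(-689 \right)}}{G{\left(706,586 \right)}} - \frac{391107}{v} = \frac{0}{7} - \frac{391107}{405617} = 0 \cdot \frac{1}{7} - \frac{391107}{405617} = 0 - \frac{391107}{405617} = - \frac{391107}{405617}$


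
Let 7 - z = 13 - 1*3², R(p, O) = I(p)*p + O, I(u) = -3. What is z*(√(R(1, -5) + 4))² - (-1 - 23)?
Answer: 12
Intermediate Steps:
R(p, O) = O - 3*p (R(p, O) = -3*p + O = O - 3*p)
z = 3 (z = 7 - (13 - 1*3²) = 7 - (13 - 1*9) = 7 - (13 - 9) = 7 - 1*4 = 7 - 4 = 3)
z*(√(R(1, -5) + 4))² - (-1 - 23) = 3*(√((-5 - 3*1) + 4))² - (-1 - 23) = 3*(√((-5 - 3) + 4))² - 1*(-24) = 3*(√(-8 + 4))² + 24 = 3*(√(-4))² + 24 = 3*(2*I)² + 24 = 3*(-4) + 24 = -12 + 24 = 12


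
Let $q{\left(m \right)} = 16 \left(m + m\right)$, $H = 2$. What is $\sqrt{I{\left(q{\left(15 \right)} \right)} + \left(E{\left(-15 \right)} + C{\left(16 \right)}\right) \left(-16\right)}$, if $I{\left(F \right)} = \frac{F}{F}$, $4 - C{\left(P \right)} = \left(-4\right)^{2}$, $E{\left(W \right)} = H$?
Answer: $\sqrt{161} \approx 12.689$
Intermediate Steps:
$E{\left(W \right)} = 2$
$q{\left(m \right)} = 32 m$ ($q{\left(m \right)} = 16 \cdot 2 m = 32 m$)
$C{\left(P \right)} = -12$ ($C{\left(P \right)} = 4 - \left(-4\right)^{2} = 4 - 16 = -12$)
$I{\left(F \right)} = 1$
$\sqrt{I{\left(q{\left(15 \right)} \right)} + \left(E{\left(-15 \right)} + C{\left(16 \right)}\right) \left(-16\right)} = \sqrt{1 + \left(2 - 12\right) \left(-16\right)} = \sqrt{1 - -160} = \sqrt{1 + 160} = \sqrt{161}$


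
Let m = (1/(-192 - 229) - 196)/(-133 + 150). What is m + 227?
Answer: 1542122/7157 ≈ 215.47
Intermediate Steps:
m = -82517/7157 (m = (1/(-421) - 196)/17 = (-1/421 - 196)*(1/17) = -82517/421*1/17 = -82517/7157 ≈ -11.530)
m + 227 = -82517/7157 + 227 = 1542122/7157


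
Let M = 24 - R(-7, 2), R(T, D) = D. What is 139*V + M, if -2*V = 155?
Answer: -21501/2 ≈ -10751.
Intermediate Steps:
V = -155/2 (V = -1/2*155 = -155/2 ≈ -77.500)
M = 22 (M = 24 - 1*2 = 24 - 2 = 22)
139*V + M = 139*(-155/2) + 22 = -21545/2 + 22 = -21501/2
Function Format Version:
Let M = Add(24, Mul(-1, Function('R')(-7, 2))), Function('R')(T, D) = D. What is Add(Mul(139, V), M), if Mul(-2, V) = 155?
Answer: Rational(-21501, 2) ≈ -10751.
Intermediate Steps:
V = Rational(-155, 2) (V = Mul(Rational(-1, 2), 155) = Rational(-155, 2) ≈ -77.500)
M = 22 (M = Add(24, Mul(-1, 2)) = Add(24, -2) = 22)
Add(Mul(139, V), M) = Add(Mul(139, Rational(-155, 2)), 22) = Add(Rational(-21545, 2), 22) = Rational(-21501, 2)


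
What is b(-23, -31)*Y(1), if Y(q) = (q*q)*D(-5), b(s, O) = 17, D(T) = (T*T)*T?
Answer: -2125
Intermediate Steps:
D(T) = T³ (D(T) = T²*T = T³)
Y(q) = -125*q² (Y(q) = (q*q)*(-5)³ = q²*(-125) = -125*q²)
b(-23, -31)*Y(1) = 17*(-125*1²) = 17*(-125*1) = 17*(-125) = -2125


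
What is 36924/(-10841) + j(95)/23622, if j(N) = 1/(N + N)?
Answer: -165721547479/48656359380 ≈ -3.4060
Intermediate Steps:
j(N) = 1/(2*N)
36924/(-10841) + j(95)/23622 = 36924/(-10841) + ((1/2)/95)/23622 = 36924*(-1/10841) + ((1/2)*(1/95))*(1/23622) = -36924/10841 + (1/190)*(1/23622) = -36924/10841 + 1/4488180 = -165721547479/48656359380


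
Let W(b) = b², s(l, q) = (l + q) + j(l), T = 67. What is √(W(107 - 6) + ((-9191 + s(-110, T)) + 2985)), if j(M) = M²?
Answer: 2*√4013 ≈ 126.70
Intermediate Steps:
s(l, q) = l + q + l² (s(l, q) = (l + q) + l² = l + q + l²)
√(W(107 - 6) + ((-9191 + s(-110, T)) + 2985)) = √((107 - 6)² + ((-9191 + (-110 + 67 + (-110)²)) + 2985)) = √(101² + ((-9191 + (-110 + 67 + 12100)) + 2985)) = √(10201 + ((-9191 + 12057) + 2985)) = √(10201 + (2866 + 2985)) = √(10201 + 5851) = √16052 = 2*√4013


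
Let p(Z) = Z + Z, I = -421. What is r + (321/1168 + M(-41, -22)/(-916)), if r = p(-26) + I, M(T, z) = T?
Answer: -126428775/267472 ≈ -472.68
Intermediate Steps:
p(Z) = 2*Z
r = -473 (r = 2*(-26) - 421 = -52 - 421 = -473)
r + (321/1168 + M(-41, -22)/(-916)) = -473 + (321/1168 - 41/(-916)) = -473 + (321*(1/1168) - 41*(-1/916)) = -473 + (321/1168 + 41/916) = -473 + 85481/267472 = -126428775/267472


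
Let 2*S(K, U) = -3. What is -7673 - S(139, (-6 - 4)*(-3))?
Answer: -15343/2 ≈ -7671.5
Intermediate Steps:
S(K, U) = -3/2 (S(K, U) = (½)*(-3) = -3/2)
-7673 - S(139, (-6 - 4)*(-3)) = -7673 - 1*(-3/2) = -7673 + 3/2 = -15343/2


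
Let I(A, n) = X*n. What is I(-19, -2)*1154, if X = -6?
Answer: 13848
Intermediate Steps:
I(A, n) = -6*n
I(-19, -2)*1154 = -6*(-2)*1154 = 12*1154 = 13848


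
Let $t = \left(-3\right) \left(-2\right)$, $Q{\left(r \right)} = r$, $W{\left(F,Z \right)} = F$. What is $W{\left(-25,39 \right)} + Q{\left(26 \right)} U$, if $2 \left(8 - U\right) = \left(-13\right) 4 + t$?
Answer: $781$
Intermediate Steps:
$t = 6$
$U = 31$ ($U = 8 - \frac{\left(-13\right) 4 + 6}{2} = 8 - \frac{-52 + 6}{2} = 8 - -23 = 8 + 23 = 31$)
$W{\left(-25,39 \right)} + Q{\left(26 \right)} U = -25 + 26 \cdot 31 = -25 + 806 = 781$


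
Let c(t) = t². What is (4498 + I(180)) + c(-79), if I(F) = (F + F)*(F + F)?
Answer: 140339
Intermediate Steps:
I(F) = 4*F² (I(F) = (2*F)*(2*F) = 4*F²)
(4498 + I(180)) + c(-79) = (4498 + 4*180²) + (-79)² = (4498 + 4*32400) + 6241 = (4498 + 129600) + 6241 = 134098 + 6241 = 140339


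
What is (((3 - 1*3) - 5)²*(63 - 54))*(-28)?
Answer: -6300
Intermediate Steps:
(((3 - 1*3) - 5)²*(63 - 54))*(-28) = (((3 - 3) - 5)²*9)*(-28) = ((0 - 5)²*9)*(-28) = ((-5)²*9)*(-28) = (25*9)*(-28) = 225*(-28) = -6300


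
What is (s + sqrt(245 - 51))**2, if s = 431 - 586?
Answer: (155 - sqrt(194))**2 ≈ 19901.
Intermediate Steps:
s = -155
(s + sqrt(245 - 51))**2 = (-155 + sqrt(245 - 51))**2 = (-155 + sqrt(194))**2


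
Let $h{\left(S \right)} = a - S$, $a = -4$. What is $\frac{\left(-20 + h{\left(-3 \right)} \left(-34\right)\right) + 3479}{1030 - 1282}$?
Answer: $- \frac{499}{36} \approx -13.861$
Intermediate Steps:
$h{\left(S \right)} = -4 - S$
$\frac{\left(-20 + h{\left(-3 \right)} \left(-34\right)\right) + 3479}{1030 - 1282} = \frac{\left(-20 + \left(-4 - -3\right) \left(-34\right)\right) + 3479}{1030 - 1282} = \frac{\left(-20 + \left(-4 + 3\right) \left(-34\right)\right) + 3479}{1030 - 1282} = \frac{\left(-20 - -34\right) + 3479}{1030 - 1282} = \frac{\left(-20 + 34\right) + 3479}{-252} = \left(14 + 3479\right) \left(- \frac{1}{252}\right) = 3493 \left(- \frac{1}{252}\right) = - \frac{499}{36}$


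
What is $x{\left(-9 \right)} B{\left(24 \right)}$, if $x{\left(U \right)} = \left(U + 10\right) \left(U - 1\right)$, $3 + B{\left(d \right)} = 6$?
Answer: $-30$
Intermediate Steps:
$B{\left(d \right)} = 3$ ($B{\left(d \right)} = -3 + 6 = 3$)
$x{\left(U \right)} = \left(-1 + U\right) \left(10 + U\right)$ ($x{\left(U \right)} = \left(10 + U\right) \left(-1 + U\right) = \left(-1 + U\right) \left(10 + U\right)$)
$x{\left(-9 \right)} B{\left(24 \right)} = \left(-10 + \left(-9\right)^{2} + 9 \left(-9\right)\right) 3 = \left(-10 + 81 - 81\right) 3 = \left(-10\right) 3 = -30$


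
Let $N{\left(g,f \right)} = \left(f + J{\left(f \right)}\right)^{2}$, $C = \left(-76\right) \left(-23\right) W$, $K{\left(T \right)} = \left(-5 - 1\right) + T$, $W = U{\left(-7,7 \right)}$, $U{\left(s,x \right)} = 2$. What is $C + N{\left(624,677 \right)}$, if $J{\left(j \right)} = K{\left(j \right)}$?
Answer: $1820600$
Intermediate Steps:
$W = 2$
$K{\left(T \right)} = -6 + T$
$J{\left(j \right)} = -6 + j$
$C = 3496$ ($C = \left(-76\right) \left(-23\right) 2 = 1748 \cdot 2 = 3496$)
$N{\left(g,f \right)} = \left(-6 + 2 f\right)^{2}$ ($N{\left(g,f \right)} = \left(f + \left(-6 + f\right)\right)^{2} = \left(-6 + 2 f\right)^{2}$)
$C + N{\left(624,677 \right)} = 3496 + 4 \left(-3 + 677\right)^{2} = 3496 + 4 \cdot 674^{2} = 3496 + 4 \cdot 454276 = 3496 + 1817104 = 1820600$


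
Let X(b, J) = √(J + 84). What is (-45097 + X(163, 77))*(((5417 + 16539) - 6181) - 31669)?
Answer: 716771718 - 15894*√161 ≈ 7.1657e+8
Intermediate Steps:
X(b, J) = √(84 + J)
(-45097 + X(163, 77))*(((5417 + 16539) - 6181) - 31669) = (-45097 + √(84 + 77))*(((5417 + 16539) - 6181) - 31669) = (-45097 + √161)*((21956 - 6181) - 31669) = (-45097 + √161)*(15775 - 31669) = (-45097 + √161)*(-15894) = 716771718 - 15894*√161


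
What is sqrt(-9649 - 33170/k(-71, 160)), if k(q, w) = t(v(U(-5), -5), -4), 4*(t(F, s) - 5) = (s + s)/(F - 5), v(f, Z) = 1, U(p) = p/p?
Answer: I*sqrt(1897269)/11 ≈ 125.22*I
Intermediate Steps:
U(p) = 1
t(F, s) = 5 + s/(2*(-5 + F)) (t(F, s) = 5 + ((s + s)/(F - 5))/4 = 5 + ((2*s)/(-5 + F))/4 = 5 + (2*s/(-5 + F))/4 = 5 + s/(2*(-5 + F)))
k(q, w) = 11/2 (k(q, w) = (-50 - 4 + 10*1)/(2*(-5 + 1)) = (1/2)*(-50 - 4 + 10)/(-4) = (1/2)*(-1/4)*(-44) = 11/2)
sqrt(-9649 - 33170/k(-71, 160)) = sqrt(-9649 - 33170/11/2) = sqrt(-9649 - 33170*2/11) = sqrt(-9649 - 66340/11) = sqrt(-172479/11) = I*sqrt(1897269)/11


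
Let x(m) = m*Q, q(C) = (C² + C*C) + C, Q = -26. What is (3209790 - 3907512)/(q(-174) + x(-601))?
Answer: -348861/38002 ≈ -9.1801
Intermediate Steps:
q(C) = C + 2*C² (q(C) = (C² + C²) + C = 2*C² + C = C + 2*C²)
x(m) = -26*m (x(m) = m*(-26) = -26*m)
(3209790 - 3907512)/(q(-174) + x(-601)) = (3209790 - 3907512)/(-174*(1 + 2*(-174)) - 26*(-601)) = -697722/(-174*(1 - 348) + 15626) = -697722/(-174*(-347) + 15626) = -697722/(60378 + 15626) = -697722/76004 = -697722*1/76004 = -348861/38002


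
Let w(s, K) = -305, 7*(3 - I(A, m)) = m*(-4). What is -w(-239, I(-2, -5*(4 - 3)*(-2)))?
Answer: 305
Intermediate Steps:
I(A, m) = 3 + 4*m/7 (I(A, m) = 3 - m*(-4)/7 = 3 - (-4)*m/7 = 3 + 4*m/7)
-w(-239, I(-2, -5*(4 - 3)*(-2))) = -1*(-305) = 305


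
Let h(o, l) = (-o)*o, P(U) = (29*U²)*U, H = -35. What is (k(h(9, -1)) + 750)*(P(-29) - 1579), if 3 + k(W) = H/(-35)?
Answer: -530227280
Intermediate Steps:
P(U) = 29*U³
h(o, l) = -o²
k(W) = -2 (k(W) = -3 - 35/(-35) = -3 - 35*(-1/35) = -3 + 1 = -2)
(k(h(9, -1)) + 750)*(P(-29) - 1579) = (-2 + 750)*(29*(-29)³ - 1579) = 748*(29*(-24389) - 1579) = 748*(-707281 - 1579) = 748*(-708860) = -530227280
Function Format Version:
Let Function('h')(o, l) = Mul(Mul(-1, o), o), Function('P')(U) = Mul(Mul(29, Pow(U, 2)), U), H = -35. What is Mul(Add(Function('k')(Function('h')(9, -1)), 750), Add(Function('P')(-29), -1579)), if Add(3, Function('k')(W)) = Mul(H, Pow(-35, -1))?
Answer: -530227280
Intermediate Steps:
Function('P')(U) = Mul(29, Pow(U, 3))
Function('h')(o, l) = Mul(-1, Pow(o, 2))
Function('k')(W) = -2 (Function('k')(W) = Add(-3, Mul(-35, Pow(-35, -1))) = Add(-3, Mul(-35, Rational(-1, 35))) = Add(-3, 1) = -2)
Mul(Add(Function('k')(Function('h')(9, -1)), 750), Add(Function('P')(-29), -1579)) = Mul(Add(-2, 750), Add(Mul(29, Pow(-29, 3)), -1579)) = Mul(748, Add(Mul(29, -24389), -1579)) = Mul(748, Add(-707281, -1579)) = Mul(748, -708860) = -530227280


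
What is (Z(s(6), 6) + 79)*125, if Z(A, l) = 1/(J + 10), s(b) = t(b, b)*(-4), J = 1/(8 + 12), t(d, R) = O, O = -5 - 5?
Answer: 1987375/201 ≈ 9887.4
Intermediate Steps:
O = -10
t(d, R) = -10
J = 1/20 ≈ 0.050000
s(b) = 40 (s(b) = -10*(-4) = 40)
Z(A, l) = 20/201 (Z(A, l) = 1/(1/20 + 10) = 1/(201/20) = 20/201)
(Z(s(6), 6) + 79)*125 = (20/201 + 79)*125 = (15899/201)*125 = 1987375/201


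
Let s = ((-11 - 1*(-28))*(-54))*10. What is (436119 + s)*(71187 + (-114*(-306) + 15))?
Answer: 45292250754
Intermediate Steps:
s = -9180 (s = ((-11 + 28)*(-54))*10 = (17*(-54))*10 = -918*10 = -9180)
(436119 + s)*(71187 + (-114*(-306) + 15)) = (436119 - 9180)*(71187 + (-114*(-306) + 15)) = 426939*(71187 + (34884 + 15)) = 426939*(71187 + 34899) = 426939*106086 = 45292250754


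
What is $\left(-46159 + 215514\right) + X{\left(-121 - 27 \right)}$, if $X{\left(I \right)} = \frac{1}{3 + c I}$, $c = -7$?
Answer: $\frac{175959846}{1039} \approx 1.6936 \cdot 10^{5}$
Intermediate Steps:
$X{\left(I \right)} = \frac{1}{3 - 7 I}$
$\left(-46159 + 215514\right) + X{\left(-121 - 27 \right)} = \left(-46159 + 215514\right) + \frac{1}{3 - 7 \left(-121 - 27\right)} = 169355 + \frac{1}{3 - 7 \left(-121 - 27\right)} = 169355 + \frac{1}{3 - -1036} = 169355 + \frac{1}{3 + 1036} = 169355 + \frac{1}{1039} = \frac{175959846}{1039}$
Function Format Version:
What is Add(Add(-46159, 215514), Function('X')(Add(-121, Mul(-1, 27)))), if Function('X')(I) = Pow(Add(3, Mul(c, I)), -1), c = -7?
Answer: Rational(175959846, 1039) ≈ 1.6936e+5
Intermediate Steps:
Function('X')(I) = Pow(Add(3, Mul(-7, I)), -1)
Add(Add(-46159, 215514), Function('X')(Add(-121, Mul(-1, 27)))) = Add(Add(-46159, 215514), Pow(Add(3, Mul(-7, Add(-121, Mul(-1, 27)))), -1)) = Add(169355, Pow(Add(3, Mul(-7, Add(-121, -27))), -1)) = Add(169355, Pow(Add(3, Mul(-7, -148)), -1)) = Add(169355, Pow(Add(3, 1036), -1)) = Add(169355, Pow(1039, -1)) = Add(169355, Rational(1, 1039)) = Rational(175959846, 1039)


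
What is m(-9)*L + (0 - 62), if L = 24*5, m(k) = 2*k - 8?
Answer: -3182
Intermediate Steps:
m(k) = -8 + 2*k
L = 120
m(-9)*L + (0 - 62) = (-8 + 2*(-9))*120 + (0 - 62) = (-8 - 18)*120 - 62 = -26*120 - 62 = -3120 - 62 = -3182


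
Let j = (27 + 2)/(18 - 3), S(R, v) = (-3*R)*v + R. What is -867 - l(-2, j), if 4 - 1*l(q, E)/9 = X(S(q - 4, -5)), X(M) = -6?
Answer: -957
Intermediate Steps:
S(R, v) = R - 3*R*v (S(R, v) = -3*R*v + R = R - 3*R*v)
j = 29/15 ≈ 1.9333
l(q, E) = 90 (l(q, E) = 36 - 9*(-6) = 36 + 54 = 90)
-867 - l(-2, j) = -867 - 1*90 = -867 - 90 = -957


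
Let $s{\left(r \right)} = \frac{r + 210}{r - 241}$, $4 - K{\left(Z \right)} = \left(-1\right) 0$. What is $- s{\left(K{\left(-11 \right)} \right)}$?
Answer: $\frac{214}{237} \approx 0.90295$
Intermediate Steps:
$K{\left(Z \right)} = 4$ ($K{\left(Z \right)} = 4 - \left(-1\right) 0 = 4 - 0 = 4 + 0 = 4$)
$s{\left(r \right)} = \frac{210 + r}{-241 + r}$
$- s{\left(K{\left(-11 \right)} \right)} = - \frac{210 + 4}{-241 + 4} = - \frac{214}{-237} = - \frac{\left(-1\right) 214}{237} = \left(-1\right) \left(- \frac{214}{237}\right) = \frac{214}{237}$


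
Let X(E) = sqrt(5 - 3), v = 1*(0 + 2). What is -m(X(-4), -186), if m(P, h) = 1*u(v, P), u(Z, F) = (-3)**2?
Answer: -9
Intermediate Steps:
v = 2 (v = 1*2 = 2)
X(E) = sqrt(2)
u(Z, F) = 9
m(P, h) = 9 (m(P, h) = 1*9 = 9)
-m(X(-4), -186) = -1*9 = -9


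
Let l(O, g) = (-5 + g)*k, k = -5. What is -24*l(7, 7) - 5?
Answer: 235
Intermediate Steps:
l(O, g) = 25 - 5*g (l(O, g) = (-5 + g)*(-5) = 25 - 5*g)
-24*l(7, 7) - 5 = -24*(25 - 5*7) - 5 = -24*(25 - 35) - 5 = -24*(-10) - 5 = 240 - 5 = 235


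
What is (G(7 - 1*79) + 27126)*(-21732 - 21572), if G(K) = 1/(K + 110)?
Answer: -22318643428/19 ≈ -1.1747e+9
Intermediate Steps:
G(K) = 1/(110 + K)
(G(7 - 1*79) + 27126)*(-21732 - 21572) = (1/(110 + (7 - 1*79)) + 27126)*(-21732 - 21572) = (1/(110 + (7 - 79)) + 27126)*(-43304) = (1/(110 - 72) + 27126)*(-43304) = (1/38 + 27126)*(-43304) = (1030789/38)*(-43304) = -22318643428/19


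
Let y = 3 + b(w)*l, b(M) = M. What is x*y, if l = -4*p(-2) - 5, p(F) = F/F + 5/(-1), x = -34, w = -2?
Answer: 646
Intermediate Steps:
p(F) = -4 (p(F) = 1 + 5*(-1) = 1 - 5 = -4)
l = 11 (l = -4*(-4) - 5 = 16 - 5 = 11)
y = -19 (y = 3 - 2*11 = 3 - 22 = -19)
x*y = -34*(-19) = 646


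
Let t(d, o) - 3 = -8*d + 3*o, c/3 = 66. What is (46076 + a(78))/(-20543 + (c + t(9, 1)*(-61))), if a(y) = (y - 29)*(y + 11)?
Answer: -50437/16319 ≈ -3.0907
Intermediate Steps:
c = 198 (c = 3*66 = 198)
t(d, o) = 3 - 8*d + 3*o (t(d, o) = 3 + (-8*d + 3*o) = 3 - 8*d + 3*o)
a(y) = (-29 + y)*(11 + y)
(46076 + a(78))/(-20543 + (c + t(9, 1)*(-61))) = (46076 + (-319 + 78**2 - 18*78))/(-20543 + (198 + (3 - 8*9 + 3*1)*(-61))) = (46076 + (-319 + 6084 - 1404))/(-20543 + (198 + (3 - 72 + 3)*(-61))) = (46076 + 4361)/(-20543 + (198 - 66*(-61))) = 50437/(-20543 + (198 + 4026)) = 50437/(-20543 + 4224) = 50437/(-16319) = 50437*(-1/16319) = -50437/16319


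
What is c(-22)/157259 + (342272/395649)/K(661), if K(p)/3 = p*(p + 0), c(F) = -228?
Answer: -118187446650188/81554842955537433 ≈ -0.0014492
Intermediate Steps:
K(p) = 3*p**2 (K(p) = 3*(p*(p + 0)) = 3*(p*p) = 3*p**2)
c(-22)/157259 + (342272/395649)/K(661) = -228/157259 + (342272/395649)/((3*661**2)) = -228*1/157259 + (342272*(1/395649))/((3*436921)) = -228/157259 + (342272/395649)/1310763 = -228/157259 + (342272/395649)*(1/1310763) = -228/157259 + 342272/518602070187 = -118187446650188/81554842955537433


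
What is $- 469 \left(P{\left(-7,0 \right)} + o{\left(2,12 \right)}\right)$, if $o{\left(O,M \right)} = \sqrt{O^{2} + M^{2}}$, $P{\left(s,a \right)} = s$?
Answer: $3283 - 938 \sqrt{37} \approx -2422.6$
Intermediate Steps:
$o{\left(O,M \right)} = \sqrt{M^{2} + O^{2}}$
$- 469 \left(P{\left(-7,0 \right)} + o{\left(2,12 \right)}\right) = - 469 \left(-7 + \sqrt{12^{2} + 2^{2}}\right) = - 469 \left(-7 + \sqrt{144 + 4}\right) = - 469 \left(-7 + \sqrt{148}\right) = - 469 \left(-7 + 2 \sqrt{37}\right) = 3283 - 938 \sqrt{37}$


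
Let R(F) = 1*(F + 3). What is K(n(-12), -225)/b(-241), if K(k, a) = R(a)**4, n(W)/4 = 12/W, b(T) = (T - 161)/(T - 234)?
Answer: 192288918600/67 ≈ 2.8700e+9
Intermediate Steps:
b(T) = (-161 + T)/(-234 + T)
n(W) = 48/W (n(W) = 4*(12/W) = 48/W)
R(F) = 3 + F (R(F) = 1*(3 + F) = 3 + F)
K(k, a) = (3 + a)**4
K(n(-12), -225)/b(-241) = (3 - 225)**4/(((-161 - 241)/(-234 - 241))) = (-222)**4/((-402/(-475))) = 2428912656/((-1/475*(-402))) = 2428912656/(402/475) = 2428912656*(475/402) = 192288918600/67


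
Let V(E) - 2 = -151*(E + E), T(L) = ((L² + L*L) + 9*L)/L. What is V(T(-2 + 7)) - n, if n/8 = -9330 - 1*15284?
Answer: 191176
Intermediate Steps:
T(L) = (2*L² + 9*L)/L (T(L) = ((L² + L²) + 9*L)/L = (2*L² + 9*L)/L)
n = -196912 (n = 8*(-9330 - 1*15284) = 8*(-9330 - 15284) = 8*(-24614) = -196912)
V(E) = 2 - 302*E (V(E) = 2 - 151*(E + E) = 2 - 302*E)
V(T(-2 + 7)) - n = (2 - 302*(9 + 2*(-2 + 7))) - 1*(-196912) = (2 - 302*(9 + 2*5)) + 196912 = (2 - 302*(9 + 10)) + 196912 = (2 - 302*19) + 196912 = (2 - 5738) + 196912 = -5736 + 196912 = 191176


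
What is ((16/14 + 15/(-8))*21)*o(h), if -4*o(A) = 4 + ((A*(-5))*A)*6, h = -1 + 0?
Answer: -1599/16 ≈ -99.938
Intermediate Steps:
h = -1
o(A) = -1 + 15*A**2/2 (o(A) = -(4 + ((A*(-5))*A)*6)/4 = -(4 + ((-5*A)*A)*6)/4 = -(4 - 5*A**2*6)/4 = -(4 - 30*A**2)/4 = -1 + 15*A**2/2)
((16/14 + 15/(-8))*21)*o(h) = ((16/14 + 15/(-8))*21)*(-1 + (15/2)*(-1)**2) = ((16*(1/14) + 15*(-1/8))*21)*(-1 + (15/2)*1) = ((8/7 - 15/8)*21)*(-1 + 15/2) = -41/56*21*(13/2) = -123/8*13/2 = -1599/16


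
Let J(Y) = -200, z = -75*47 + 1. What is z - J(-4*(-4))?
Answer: -3324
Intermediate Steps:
z = -3524 (z = -3525 + 1 = -3524)
z - J(-4*(-4)) = -3524 - 1*(-200) = -3524 + 200 = -3324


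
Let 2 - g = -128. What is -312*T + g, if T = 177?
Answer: -55094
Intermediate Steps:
g = 130 (g = 2 - 1*(-128) = 2 + 128 = 130)
-312*T + g = -312*177 + 130 = -55224 + 130 = -55094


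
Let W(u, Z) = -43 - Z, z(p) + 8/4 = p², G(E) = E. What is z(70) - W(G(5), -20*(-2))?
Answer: 4981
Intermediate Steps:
z(p) = -2 + p²
z(70) - W(G(5), -20*(-2)) = (-2 + 70²) - (-43 - (-20)*(-2)) = (-2 + 4900) - (-43 - 1*40) = 4898 - (-43 - 40) = 4898 - 1*(-83) = 4898 + 83 = 4981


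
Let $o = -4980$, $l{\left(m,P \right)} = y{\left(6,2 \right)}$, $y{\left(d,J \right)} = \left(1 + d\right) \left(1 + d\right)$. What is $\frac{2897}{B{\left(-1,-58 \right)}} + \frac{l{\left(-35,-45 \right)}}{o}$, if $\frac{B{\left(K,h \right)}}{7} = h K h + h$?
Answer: $- \frac{7800403}{59645460} \approx -0.13078$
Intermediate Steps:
$y{\left(d,J \right)} = \left(1 + d\right)^{2}$
$l{\left(m,P \right)} = 49$ ($l{\left(m,P \right)} = \left(1 + 6\right)^{2} = 7^{2} = 49$)
$B{\left(K,h \right)} = 7 h + 7 K h^{2}$ ($B{\left(K,h \right)} = 7 \left(h K h + h\right) = 7 \left(K h h + h\right) = 7 \left(K h^{2} + h\right) = 7 \left(h + K h^{2}\right) = 7 h + 7 K h^{2}$)
$\frac{2897}{B{\left(-1,-58 \right)}} + \frac{l{\left(-35,-45 \right)}}{o} = \frac{2897}{7 \left(-58\right) \left(1 - -58\right)} + \frac{49}{-4980} = \frac{2897}{7 \left(-58\right) \left(1 + 58\right)} + 49 \left(- \frac{1}{4980}\right) = \frac{2897}{7 \left(-58\right) 59} - \frac{49}{4980} = \frac{2897}{-23954} - \frac{49}{4980} = 2897 \left(- \frac{1}{23954}\right) - \frac{49}{4980} = - \frac{2897}{23954} - \frac{49}{4980} = - \frac{7800403}{59645460}$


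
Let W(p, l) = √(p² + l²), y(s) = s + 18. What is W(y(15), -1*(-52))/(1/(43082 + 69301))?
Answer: 112383*√3793 ≈ 6.9214e+6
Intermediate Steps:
y(s) = 18 + s
W(p, l) = √(l² + p²)
W(y(15), -1*(-52))/(1/(43082 + 69301)) = √((-1*(-52))² + (18 + 15)²)/(1/(43082 + 69301)) = √(52² + 33²)/(1/112383) = √(2704 + 1089)/(1/112383) = √3793*112383 = 112383*√3793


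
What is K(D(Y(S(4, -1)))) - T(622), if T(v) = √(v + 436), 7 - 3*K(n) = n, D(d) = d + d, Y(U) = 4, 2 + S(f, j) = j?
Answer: -⅓ - 23*√2 ≈ -32.860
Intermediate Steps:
S(f, j) = -2 + j
D(d) = 2*d
K(n) = 7/3 - n/3
T(v) = √(436 + v)
K(D(Y(S(4, -1)))) - T(622) = (7/3 - 2*4/3) - √(436 + 622) = (7/3 - ⅓*8) - √1058 = (7/3 - 8/3) - 23*√2 = -⅓ - 23*√2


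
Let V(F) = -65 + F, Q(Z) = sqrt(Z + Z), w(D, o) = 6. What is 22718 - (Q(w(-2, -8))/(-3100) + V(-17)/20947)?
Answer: 475874028/20947 + sqrt(3)/1550 ≈ 22718.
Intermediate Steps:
Q(Z) = sqrt(2)*sqrt(Z) (Q(Z) = sqrt(2*Z) = sqrt(2)*sqrt(Z))
22718 - (Q(w(-2, -8))/(-3100) + V(-17)/20947) = 22718 - ((sqrt(2)*sqrt(6))/(-3100) + (-65 - 17)/20947) = 22718 - ((2*sqrt(3))*(-1/3100) - 82*1/20947) = 22718 - (-sqrt(3)/1550 - 82/20947) = 22718 - (-82/20947 - sqrt(3)/1550) = 22718 + (82/20947 + sqrt(3)/1550) = 475874028/20947 + sqrt(3)/1550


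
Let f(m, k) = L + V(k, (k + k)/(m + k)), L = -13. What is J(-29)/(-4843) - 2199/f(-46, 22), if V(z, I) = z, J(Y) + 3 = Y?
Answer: -3549823/14529 ≈ -244.33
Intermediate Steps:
J(Y) = -3 + Y
f(m, k) = -13 + k
J(-29)/(-4843) - 2199/f(-46, 22) = (-3 - 29)/(-4843) - 2199/(-13 + 22) = -32*(-1/4843) - 2199/9 = 32/4843 - 2199*⅑ = 32/4843 - 733/3 = -3549823/14529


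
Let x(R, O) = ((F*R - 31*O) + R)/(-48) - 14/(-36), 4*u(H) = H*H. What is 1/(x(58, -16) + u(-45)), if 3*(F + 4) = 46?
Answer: 72/34661 ≈ 0.0020773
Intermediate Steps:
u(H) = H**2/4 (u(H) = (H*H)/4 = H**2/4)
F = 34/3 (F = -4 + (1/3)*46 = -4 + 46/3 = 34/3 ≈ 11.333)
x(R, O) = 7/18 - 37*R/144 + 31*O/48 (x(R, O) = ((34*R/3 - 31*O) + R)/(-48) - 14/(-36) = ((-31*O + 34*R/3) + R)*(-1/48) - 14*(-1/36) = (-31*O + 37*R/3)*(-1/48) + 7/18 = (-37*R/144 + 31*O/48) + 7/18 = 7/18 - 37*R/144 + 31*O/48)
1/(x(58, -16) + u(-45)) = 1/((7/18 - 37/144*58 + (31/48)*(-16)) + (1/4)*(-45)**2) = 1/((7/18 - 1073/72 - 31/3) + (1/4)*2025) = 1/(-1789/72 + 2025/4) = 1/(34661/72) = 72/34661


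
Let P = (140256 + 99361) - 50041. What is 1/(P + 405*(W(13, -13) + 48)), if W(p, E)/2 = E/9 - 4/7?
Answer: 7/1451682 ≈ 4.8220e-6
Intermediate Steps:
W(p, E) = -8/7 + 2*E/9 (W(p, E) = 2*(E/9 - 4/7) = 2*(-4/7 + E/9) = -8/7 + 2*E/9)
P = 189576 (P = 239617 - 50041 = 189576)
1/(P + 405*(W(13, -13) + 48)) = 1/(189576 + 405*((-8/7 + (2/9)*(-13)) + 48)) = 1/(189576 + 405*((-8/7 - 26/9) + 48)) = 1/(189576 + 405*(-254/63 + 48)) = 1/(189576 + 405*(2770/63)) = 1/(189576 + 124650/7) = 1/(1451682/7) = 7/1451682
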